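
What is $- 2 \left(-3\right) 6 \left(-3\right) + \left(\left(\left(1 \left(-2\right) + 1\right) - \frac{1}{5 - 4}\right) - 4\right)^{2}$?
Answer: $-72$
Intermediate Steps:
$- 2 \left(-3\right) 6 \left(-3\right) + \left(\left(\left(1 \left(-2\right) + 1\right) - \frac{1}{5 - 4}\right) - 4\right)^{2} = - 2 \left(\left(-18\right) \left(-3\right)\right) + \left(\left(\left(-2 + 1\right) - 1^{-1}\right) - 4\right)^{2} = \left(-2\right) 54 + \left(\left(-1 - 1\right) - 4\right)^{2} = -108 + \left(\left(-1 - 1\right) - 4\right)^{2} = -108 + \left(-2 - 4\right)^{2} = -108 + \left(-6\right)^{2} = -108 + 36 = -72$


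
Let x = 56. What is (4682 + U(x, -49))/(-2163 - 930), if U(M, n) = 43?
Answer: -1575/1031 ≈ -1.5276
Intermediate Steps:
(4682 + U(x, -49))/(-2163 - 930) = (4682 + 43)/(-2163 - 930) = 4725/(-3093) = 4725*(-1/3093) = -1575/1031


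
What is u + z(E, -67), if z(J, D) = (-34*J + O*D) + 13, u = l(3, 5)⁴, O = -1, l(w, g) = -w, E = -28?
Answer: 1113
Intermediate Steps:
u = 81 (u = (-1*3)⁴ = (-3)⁴ = 81)
z(J, D) = 13 - D - 34*J (z(J, D) = (-34*J - D) + 13 = (-D - 34*J) + 13 = 13 - D - 34*J)
u + z(E, -67) = 81 + (13 - 1*(-67) - 34*(-28)) = 81 + (13 + 67 + 952) = 81 + 1032 = 1113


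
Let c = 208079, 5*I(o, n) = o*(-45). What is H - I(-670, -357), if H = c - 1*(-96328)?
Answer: 298377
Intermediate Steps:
I(o, n) = -9*o (I(o, n) = (o*(-45))/5 = (-45*o)/5 = -9*o)
H = 304407 (H = 208079 - 1*(-96328) = 208079 + 96328 = 304407)
H - I(-670, -357) = 304407 - (-9)*(-670) = 304407 - 1*6030 = 304407 - 6030 = 298377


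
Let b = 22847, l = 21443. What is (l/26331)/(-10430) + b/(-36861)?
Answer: -63387022767/102254770870 ≈ -0.61989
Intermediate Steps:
(l/26331)/(-10430) + b/(-36861) = (21443/26331)/(-10430) + 22847/(-36861) = (21443*(1/26331))*(-1/10430) + 22847*(-1/36861) = (21443/26331)*(-1/10430) - 2077/3351 = -21443/274632330 - 2077/3351 = -63387022767/102254770870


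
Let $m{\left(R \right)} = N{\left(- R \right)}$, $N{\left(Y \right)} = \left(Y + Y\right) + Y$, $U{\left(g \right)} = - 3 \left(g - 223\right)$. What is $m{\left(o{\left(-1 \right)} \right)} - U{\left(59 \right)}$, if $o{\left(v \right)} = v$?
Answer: $-489$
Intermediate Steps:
$U{\left(g \right)} = 669 - 3 g$ ($U{\left(g \right)} = - 3 \left(-223 + g\right) = 669 - 3 g$)
$N{\left(Y \right)} = 3 Y$ ($N{\left(Y \right)} = 2 Y + Y = 3 Y$)
$m{\left(R \right)} = - 3 R$ ($m{\left(R \right)} = 3 \left(- R\right) = - 3 R$)
$m{\left(o{\left(-1 \right)} \right)} - U{\left(59 \right)} = \left(-3\right) \left(-1\right) - \left(669 - 177\right) = 3 - \left(669 - 177\right) = 3 - 492 = -489$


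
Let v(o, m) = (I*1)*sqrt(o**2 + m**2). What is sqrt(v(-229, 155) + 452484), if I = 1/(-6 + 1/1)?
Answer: sqrt(11312100 - 5*sqrt(76466))/5 ≈ 672.63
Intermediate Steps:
I = -1/5 (I = 1/(-6 + 1) = 1/(-5) = -1/5 ≈ -0.20000)
v(o, m) = -sqrt(m**2 + o**2)/5 (v(o, m) = (-1/5*1)*sqrt(o**2 + m**2) = -sqrt(m**2 + o**2)/5)
sqrt(v(-229, 155) + 452484) = sqrt(-sqrt(155**2 + (-229)**2)/5 + 452484) = sqrt(-sqrt(24025 + 52441)/5 + 452484) = sqrt(-sqrt(76466)/5 + 452484) = sqrt(452484 - sqrt(76466)/5)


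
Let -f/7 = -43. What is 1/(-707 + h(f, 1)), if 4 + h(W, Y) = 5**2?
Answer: -1/686 ≈ -0.0014577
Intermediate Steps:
f = 301 (f = -7*(-43) = 301)
h(W, Y) = 21 (h(W, Y) = -4 + 5**2 = -4 + 25 = 21)
1/(-707 + h(f, 1)) = 1/(-707 + 21) = 1/(-686) = -1/686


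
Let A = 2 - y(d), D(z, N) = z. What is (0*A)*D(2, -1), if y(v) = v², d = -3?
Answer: 0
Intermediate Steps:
A = -7 (A = 2 - 1*(-3)² = 2 - 1*9 = 2 - 9 = -7)
(0*A)*D(2, -1) = (0*(-7))*2 = 0*2 = 0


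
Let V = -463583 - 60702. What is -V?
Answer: 524285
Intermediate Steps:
V = -524285
-V = -1*(-524285) = 524285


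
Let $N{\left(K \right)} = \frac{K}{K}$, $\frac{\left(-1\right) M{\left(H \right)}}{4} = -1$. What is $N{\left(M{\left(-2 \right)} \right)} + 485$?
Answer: $486$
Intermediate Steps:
$M{\left(H \right)} = 4$ ($M{\left(H \right)} = \left(-4\right) \left(-1\right) = 4$)
$N{\left(K \right)} = 1$
$N{\left(M{\left(-2 \right)} \right)} + 485 = 1 + 485 = 486$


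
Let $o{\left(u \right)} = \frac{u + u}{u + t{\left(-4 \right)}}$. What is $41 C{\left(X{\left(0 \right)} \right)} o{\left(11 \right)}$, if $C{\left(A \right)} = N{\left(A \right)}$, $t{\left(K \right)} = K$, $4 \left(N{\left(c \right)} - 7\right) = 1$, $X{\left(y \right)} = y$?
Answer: $\frac{13079}{14} \approx 934.21$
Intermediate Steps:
$N{\left(c \right)} = \frac{29}{4}$ ($N{\left(c \right)} = 7 + \frac{1}{4} \cdot 1 = 7 + \frac{1}{4} = \frac{29}{4}$)
$C{\left(A \right)} = \frac{29}{4}$
$o{\left(u \right)} = \frac{2 u}{-4 + u}$ ($o{\left(u \right)} = \frac{u + u}{u - 4} = \frac{2 u}{-4 + u}$)
$41 C{\left(X{\left(0 \right)} \right)} o{\left(11 \right)} = 41 \cdot \frac{29}{4} \cdot 2 \cdot 11 \frac{1}{-4 + 11} = \frac{1189 \cdot 2 \cdot 11 \cdot \frac{1}{7}}{4} = \frac{1189}{4} \cdot \frac{22}{7} = \frac{13079}{14}$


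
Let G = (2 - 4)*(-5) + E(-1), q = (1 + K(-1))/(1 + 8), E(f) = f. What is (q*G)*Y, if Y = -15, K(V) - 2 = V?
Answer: -30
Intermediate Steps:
K(V) = 2 + V
q = 2/9 (q = (1 + (2 - 1))/(1 + 8) = (1 + 1)/9 = 2*(⅑) = 2/9 ≈ 0.22222)
G = 9 (G = (2 - 4)*(-5) - 1 = -2*(-5) - 1 = 10 - 1 = 9)
(q*G)*Y = ((2/9)*9)*(-15) = 2*(-15) = -30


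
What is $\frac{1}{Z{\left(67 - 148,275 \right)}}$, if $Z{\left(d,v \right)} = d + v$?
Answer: $\frac{1}{194} \approx 0.0051546$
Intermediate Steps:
$\frac{1}{Z{\left(67 - 148,275 \right)}} = \frac{1}{\left(67 - 148\right) + 275} = \frac{1}{-81 + 275} = \frac{1}{194}$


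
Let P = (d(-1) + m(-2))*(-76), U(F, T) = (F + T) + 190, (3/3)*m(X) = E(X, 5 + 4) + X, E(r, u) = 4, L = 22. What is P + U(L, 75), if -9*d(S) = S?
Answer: 1139/9 ≈ 126.56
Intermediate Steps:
d(S) = -S/9
m(X) = 4 + X
U(F, T) = 190 + F + T
P = -1444/9 (P = (-⅑*(-1) + (4 - 2))*(-76) = (⅑ + 2)*(-76) = (19/9)*(-76) = -1444/9 ≈ -160.44)
P + U(L, 75) = -1444/9 + (190 + 22 + 75) = -1444/9 + 287 = 1139/9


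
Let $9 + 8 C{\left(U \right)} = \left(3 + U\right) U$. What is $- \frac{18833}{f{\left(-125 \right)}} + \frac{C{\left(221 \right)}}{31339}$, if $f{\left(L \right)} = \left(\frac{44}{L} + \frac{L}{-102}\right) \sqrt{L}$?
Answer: $\frac{49495}{250712} + \frac{259590 i \sqrt{5}}{301} \approx 0.19742 + 1928.4 i$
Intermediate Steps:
$C{\left(U \right)} = - \frac{9}{8} + \frac{U \left(3 + U\right)}{8}$ ($C{\left(U \right)} = - \frac{9}{8} + \frac{\left(3 + U\right) U}{8} = - \frac{9}{8} + \frac{U \left(3 + U\right)}{8}$)
$f{\left(L \right)} = \sqrt{L} \left(\frac{44}{L} - \frac{L}{102}\right)$ ($f{\left(L \right)} = \left(\frac{44}{L} + L \left(- \frac{1}{102}\right)\right) \sqrt{L} = \left(\frac{44}{L} - \frac{L}{102}\right) \sqrt{L} = \sqrt{L} \left(\frac{44}{L} - \frac{L}{102}\right)$)
$- \frac{18833}{f{\left(-125 \right)}} + \frac{C{\left(221 \right)}}{31339} = - \frac{18833}{\frac{1}{102} \frac{1}{\sqrt{-125}} \left(4488 - \left(-125\right)^{2}\right)} + \frac{- \frac{9}{8} + \frac{221^{2}}{8} + \frac{3}{8} \cdot 221}{31339} = - \frac{18833}{\frac{1}{102} \left(- \frac{i \sqrt{5}}{25}\right) \left(4488 - 15625\right)} + \left(- \frac{9}{8} + \frac{1}{8} \cdot 48841 + \frac{663}{8}\right) \frac{1}{31339} = - \frac{18833}{\frac{1}{102} \left(- \frac{i \sqrt{5}}{25}\right) \left(4488 - 15625\right)} + \left(- \frac{9}{8} + \frac{48841}{8} + \frac{663}{8}\right) \frac{1}{31339} = - \frac{18833}{\frac{1}{102} \left(- \frac{i \sqrt{5}}{25}\right) \left(-11137\right)} + \frac{49495}{8} \cdot \frac{1}{31339} = - \frac{18833}{\frac{11137}{2550} i \sqrt{5}} + \frac{49495}{250712} = - 18833 \left(- \frac{510 i \sqrt{5}}{11137}\right) + \frac{49495}{250712} = \frac{259590 i \sqrt{5}}{301} + \frac{49495}{250712} = \frac{49495}{250712} + \frac{259590 i \sqrt{5}}{301}$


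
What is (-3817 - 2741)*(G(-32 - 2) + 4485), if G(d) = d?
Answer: -29189658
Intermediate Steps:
(-3817 - 2741)*(G(-32 - 2) + 4485) = (-3817 - 2741)*((-32 - 2) + 4485) = -6558*(-34 + 4485) = -6558*4451 = -29189658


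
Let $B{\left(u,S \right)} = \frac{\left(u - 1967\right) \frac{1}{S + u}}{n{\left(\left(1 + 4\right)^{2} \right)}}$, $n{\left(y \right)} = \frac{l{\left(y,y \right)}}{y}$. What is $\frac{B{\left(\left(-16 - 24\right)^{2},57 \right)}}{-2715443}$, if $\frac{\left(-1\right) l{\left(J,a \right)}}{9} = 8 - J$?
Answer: $\frac{9175}{688421824803} \approx 1.3328 \cdot 10^{-8}$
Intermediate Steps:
$l{\left(J,a \right)} = -72 + 9 J$ ($l{\left(J,a \right)} = - 9 \left(8 - J\right) = -72 + 9 J$)
$n{\left(y \right)} = \frac{-72 + 9 y}{y}$
$B{\left(u,S \right)} = \frac{25 \left(-1967 + u\right)}{153 \left(S + u\right)}$ ($B{\left(u,S \right)} = \frac{\left(u - 1967\right) \frac{1}{S + u}}{9 - \frac{72}{\left(1 + 4\right)^{2}}} = \frac{\left(-1967 + u\right) \frac{1}{S + u}}{9 - \frac{72}{5^{2}}} = \frac{\frac{1}{S + u} \left(-1967 + u\right)}{9 - \frac{72}{25}} = \frac{\frac{1}{S + u} \left(-1967 + u\right)}{\frac{153}{25}} = \frac{-1967 + u}{S + u} \frac{25}{153} = \frac{25 \left(-1967 + u\right)}{153 \left(S + u\right)}$)
$\frac{B{\left(\left(-16 - 24\right)^{2},57 \right)}}{-2715443} = \frac{\frac{25}{153} \frac{1}{57 + \left(-16 - 24\right)^{2}} \left(-1967 + \left(-16 - 24\right)^{2}\right)}{-2715443} = \frac{25 \left(-1967 + \left(-40\right)^{2}\right)}{153 \left(57 + \left(-40\right)^{2}\right)} \left(- \frac{1}{2715443}\right) = \frac{25 \left(-1967 + 1600\right)}{153 \left(57 + 1600\right)} \left(- \frac{1}{2715443}\right) = \frac{25}{153} \cdot \frac{1}{1657} \left(-367\right) \left(- \frac{1}{2715443}\right) = \left(- \frac{9175}{253521}\right) \left(- \frac{1}{2715443}\right) = \frac{9175}{688421824803}$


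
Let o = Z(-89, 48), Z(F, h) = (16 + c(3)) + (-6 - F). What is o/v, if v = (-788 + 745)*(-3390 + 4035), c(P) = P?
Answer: -34/9245 ≈ -0.0036777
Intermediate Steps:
Z(F, h) = 13 - F (Z(F, h) = (16 + 3) + (-6 - F) = 19 + (-6 - F) = 13 - F)
o = 102 (o = 13 - 1*(-89) = 13 + 89 = 102)
v = -27735 (v = -43*645 = -27735)
o/v = 102/(-27735) = 102*(-1/27735) = -34/9245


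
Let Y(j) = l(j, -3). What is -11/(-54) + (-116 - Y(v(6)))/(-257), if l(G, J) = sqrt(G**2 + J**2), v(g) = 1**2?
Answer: 9091/13878 + sqrt(10)/257 ≈ 0.66737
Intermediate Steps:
v(g) = 1
Y(j) = sqrt(9 + j**2) (Y(j) = sqrt(j**2 + (-3)**2) = sqrt(j**2 + 9) = sqrt(9 + j**2))
-11/(-54) + (-116 - Y(v(6)))/(-257) = -11/(-54) + (-116 - sqrt(9 + 1**2))/(-257) = -11*(-1/54) + (-116 - sqrt(9 + 1))*(-1/257) = 11/54 + (-116 - sqrt(10))*(-1/257) = 11/54 + (116/257 + sqrt(10)/257) = 9091/13878 + sqrt(10)/257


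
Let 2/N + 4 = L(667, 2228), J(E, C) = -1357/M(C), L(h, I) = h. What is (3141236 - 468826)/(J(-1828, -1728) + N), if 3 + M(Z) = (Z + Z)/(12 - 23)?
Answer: -404326546806/659317 ≈ -6.1325e+5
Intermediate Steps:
M(Z) = -3 - 2*Z/11 (M(Z) = -3 + (Z + Z)/(12 - 23) = -3 + (2*Z)/(-11) = -3 + (2*Z)*(-1/11) = -3 - 2*Z/11)
J(E, C) = -1357/(-3 - 2*C/11)
N = 2/663 (N = 2/(-4 + 667) = 2/663 ≈ 0.0030166)
(3141236 - 468826)/(J(-1828, -1728) + N) = (3141236 - 468826)/(14927/(33 + 2*(-1728)) + 2/663) = 2672410/(14927/(33 - 3456) + 2/663) = 2672410/(14927/(-3423) + 2/663) = 2672410/(14927*(-1/3423) + 2/663) = 2672410/(-14927/3423 + 2/663) = 2672410/(-3296585/756483) = 2672410*(-756483/3296585) = -404326546806/659317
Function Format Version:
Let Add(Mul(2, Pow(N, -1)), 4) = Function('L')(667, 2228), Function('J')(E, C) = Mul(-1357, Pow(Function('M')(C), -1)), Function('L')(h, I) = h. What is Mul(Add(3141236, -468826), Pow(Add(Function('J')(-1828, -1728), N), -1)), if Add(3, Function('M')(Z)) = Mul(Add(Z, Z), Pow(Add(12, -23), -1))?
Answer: Rational(-404326546806, 659317) ≈ -6.1325e+5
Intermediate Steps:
Function('M')(Z) = Add(-3, Mul(Rational(-2, 11), Z)) (Function('M')(Z) = Add(-3, Mul(Add(Z, Z), Pow(Add(12, -23), -1))) = Add(-3, Mul(Mul(2, Z), Pow(-11, -1))) = Add(-3, Mul(Mul(2, Z), Rational(-1, 11))) = Add(-3, Mul(Rational(-2, 11), Z)))
Function('J')(E, C) = Mul(-1357, Pow(Add(-3, Mul(Rational(-2, 11), C)), -1))
N = Rational(2, 663) (N = Mul(2, Pow(Add(-4, 667), -1)) = Mul(2, Pow(663, -1)) = Mul(2, Rational(1, 663)) = Rational(2, 663) ≈ 0.0030166)
Mul(Add(3141236, -468826), Pow(Add(Function('J')(-1828, -1728), N), -1)) = Mul(Add(3141236, -468826), Pow(Add(Mul(14927, Pow(Add(33, Mul(2, -1728)), -1)), Rational(2, 663)), -1)) = Mul(2672410, Pow(Add(Mul(14927, Pow(Add(33, -3456), -1)), Rational(2, 663)), -1)) = Mul(2672410, Pow(Add(Mul(14927, Pow(-3423, -1)), Rational(2, 663)), -1)) = Mul(2672410, Pow(Add(Mul(14927, Rational(-1, 3423)), Rational(2, 663)), -1)) = Mul(2672410, Pow(Add(Rational(-14927, 3423), Rational(2, 663)), -1)) = Mul(2672410, Pow(Rational(-3296585, 756483), -1)) = Mul(2672410, Rational(-756483, 3296585)) = Rational(-404326546806, 659317)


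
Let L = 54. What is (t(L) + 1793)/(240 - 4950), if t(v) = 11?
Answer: -902/2355 ≈ -0.38301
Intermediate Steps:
(t(L) + 1793)/(240 - 4950) = (11 + 1793)/(240 - 4950) = 1804/(-4710) = 1804*(-1/4710) = -902/2355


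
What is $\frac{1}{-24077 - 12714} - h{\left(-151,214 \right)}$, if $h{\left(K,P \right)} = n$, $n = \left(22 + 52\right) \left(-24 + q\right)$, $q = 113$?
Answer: $- \frac{242305527}{36791} \approx -6586.0$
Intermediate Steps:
$n = 6586$ ($n = \left(22 + 52\right) \left(-24 + 113\right) = 74 \cdot 89 = 6586$)
$h{\left(K,P \right)} = 6586$
$\frac{1}{-24077 - 12714} - h{\left(-151,214 \right)} = \frac{1}{-24077 - 12714} - 6586 = \frac{1}{-36791} - 6586 = - \frac{1}{36791} - 6586 = - \frac{242305527}{36791}$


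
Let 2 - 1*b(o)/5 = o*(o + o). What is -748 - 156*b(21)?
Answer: 685652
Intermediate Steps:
b(o) = 10 - 10*o**2 (b(o) = 10 - 5*o*(o + o) = 10 - 5*o*2*o = 10 - 10*o**2)
-748 - 156*b(21) = -748 - 156*(10 - 10*21**2) = -748 - 156*(10 - 10*441) = -748 - 156*(10 - 4410) = -748 - 156*(-4400) = -748 + 686400 = 685652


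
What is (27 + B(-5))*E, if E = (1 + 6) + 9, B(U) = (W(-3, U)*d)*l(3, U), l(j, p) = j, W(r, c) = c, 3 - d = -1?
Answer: -528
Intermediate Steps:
d = 4 (d = 3 - 1*(-1) = 3 + 1 = 4)
B(U) = 12*U (B(U) = (U*4)*3 = (4*U)*3 = 12*U)
E = 16 (E = 7 + 9 = 16)
(27 + B(-5))*E = (27 + 12*(-5))*16 = (27 - 60)*16 = -33*16 = -528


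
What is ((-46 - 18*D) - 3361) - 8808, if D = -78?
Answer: -10811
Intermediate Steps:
((-46 - 18*D) - 3361) - 8808 = ((-46 - 18*(-78)) - 3361) - 8808 = ((-46 + 1404) - 3361) - 8808 = (1358 - 3361) - 8808 = -2003 - 8808 = -10811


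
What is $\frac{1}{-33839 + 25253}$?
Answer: $- \frac{1}{8586} \approx -0.00011647$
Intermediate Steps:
$\frac{1}{-33839 + 25253} = \frac{1}{-8586} = - \frac{1}{8586}$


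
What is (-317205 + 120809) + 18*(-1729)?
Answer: -227518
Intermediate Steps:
(-317205 + 120809) + 18*(-1729) = -196396 - 31122 = -227518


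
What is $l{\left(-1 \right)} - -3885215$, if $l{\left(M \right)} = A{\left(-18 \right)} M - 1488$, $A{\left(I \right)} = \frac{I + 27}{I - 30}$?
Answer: $\frac{62139635}{16} \approx 3.8837 \cdot 10^{6}$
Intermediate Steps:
$A{\left(I \right)} = \frac{27 + I}{-30 + I}$
$l{\left(M \right)} = -1488 - \frac{3 M}{16}$ ($l{\left(M \right)} = \frac{27 - 18}{-30 - 18} M - 1488 = \frac{1}{-48} \cdot 9 M - 1488 = \left(- \frac{1}{48}\right) 9 M - 1488 = - \frac{3 M}{16} - 1488 = -1488 - \frac{3 M}{16}$)
$l{\left(-1 \right)} - -3885215 = \left(-1488 - - \frac{3}{16}\right) - -3885215 = \left(-1488 + \frac{3}{16}\right) + 3885215 = - \frac{23805}{16} + 3885215 = \frac{62139635}{16}$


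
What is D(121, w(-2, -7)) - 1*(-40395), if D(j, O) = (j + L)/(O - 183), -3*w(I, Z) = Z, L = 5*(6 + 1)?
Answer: 10946811/271 ≈ 40394.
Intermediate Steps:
L = 35 (L = 5*7 = 35)
w(I, Z) = -Z/3
D(j, O) = (35 + j)/(-183 + O) (D(j, O) = (j + 35)/(O - 183) = (35 + j)/(-183 + O))
D(121, w(-2, -7)) - 1*(-40395) = (35 + 121)/(-183 - 1/3*(-7)) - 1*(-40395) = 156/(-183 + 7/3) + 40395 = 156/(-542/3) + 40395 = -3/542*156 + 40395 = -234/271 + 40395 = 10946811/271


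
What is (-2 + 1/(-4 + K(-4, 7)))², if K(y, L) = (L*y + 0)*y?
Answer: 46225/11664 ≈ 3.9630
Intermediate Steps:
K(y, L) = L*y² (K(y, L) = (L*y)*y = L*y²)
(-2 + 1/(-4 + K(-4, 7)))² = (-2 + 1/(-4 + 7*(-4)²))² = (-2 + 1/(-4 + 7*16))² = (-2 + 1/(-4 + 112))² = (-2 + 1/108)² = (-215/108)² = 46225/11664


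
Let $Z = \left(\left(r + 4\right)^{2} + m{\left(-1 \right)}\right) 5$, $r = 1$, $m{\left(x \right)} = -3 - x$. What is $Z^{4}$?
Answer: $174900625$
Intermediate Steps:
$Z = 115$ ($Z = \left(\left(1 + 4\right)^{2} - 2\right) 5 = \left(5^{2} + \left(-3 + 1\right)\right) 5 = \left(25 - 2\right) 5 = 23 \cdot 5 = 115$)
$Z^{4} = 115^{4} = 174900625$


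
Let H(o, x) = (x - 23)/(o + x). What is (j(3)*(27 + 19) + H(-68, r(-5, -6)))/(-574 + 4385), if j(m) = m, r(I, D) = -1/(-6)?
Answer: 56303/1551077 ≈ 0.036299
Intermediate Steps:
r(I, D) = 1/6 (r(I, D) = -1*(-1/6) = 1/6)
H(o, x) = (-23 + x)/(o + x)
(j(3)*(27 + 19) + H(-68, r(-5, -6)))/(-574 + 4385) = (3*(27 + 19) + (-23 + 1/6)/(-68 + 1/6))/(-574 + 4385) = (3*46 - 137/6/(-407/6))/3811 = (138 - 6/407*(-137/6))*(1/3811) = (138 + 137/407)*(1/3811) = (56303/407)*(1/3811) = 56303/1551077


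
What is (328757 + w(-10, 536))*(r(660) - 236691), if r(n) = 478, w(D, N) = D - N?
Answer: -77527704943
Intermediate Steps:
(328757 + w(-10, 536))*(r(660) - 236691) = (328757 + (-10 - 1*536))*(478 - 236691) = (328757 + (-10 - 536))*(-236213) = (328757 - 546)*(-236213) = 328211*(-236213) = -77527704943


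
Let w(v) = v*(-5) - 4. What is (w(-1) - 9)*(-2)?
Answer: 16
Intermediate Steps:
w(v) = -4 - 5*v (w(v) = -5*v - 4 = -4 - 5*v)
(w(-1) - 9)*(-2) = ((-4 - 5*(-1)) - 9)*(-2) = ((-4 + 5) - 9)*(-2) = (1 - 9)*(-2) = -8*(-2) = 16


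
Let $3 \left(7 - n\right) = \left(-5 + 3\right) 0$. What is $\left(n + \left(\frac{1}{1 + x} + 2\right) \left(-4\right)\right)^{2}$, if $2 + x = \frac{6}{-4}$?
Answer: $\frac{9}{25} \approx 0.36$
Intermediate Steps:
$x = - \frac{7}{2}$ ($x = -2 + \frac{6}{-4} = -2 + 6 \left(- \frac{1}{4}\right) = -2 - \frac{3}{2} = - \frac{7}{2} \approx -3.5$)
$n = 7$ ($n = 7 - \frac{\left(-5 + 3\right) 0}{3} = 7 - \frac{\left(-2\right) 0}{3} = 7 - 0 = 7 + 0 = 7$)
$\left(n + \left(\frac{1}{1 + x} + 2\right) \left(-4\right)\right)^{2} = \left(7 + \left(\frac{1}{1 - \frac{7}{2}} + 2\right) \left(-4\right)\right)^{2} = \left(7 + \left(\frac{1}{- \frac{5}{2}} + 2\right) \left(-4\right)\right)^{2} = \left(7 + \left(- \frac{2}{5} + 2\right) \left(-4\right)\right)^{2} = \left(7 + \frac{8}{5} \left(-4\right)\right)^{2} = \left(7 - \frac{32}{5}\right)^{2} = \left(\frac{3}{5}\right)^{2} = \frac{9}{25}$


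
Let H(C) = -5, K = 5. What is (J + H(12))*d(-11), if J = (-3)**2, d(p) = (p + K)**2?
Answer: 144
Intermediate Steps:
d(p) = (5 + p)**2 (d(p) = (p + 5)**2 = (5 + p)**2)
J = 9
(J + H(12))*d(-11) = (9 - 5)*(5 - 11)**2 = 4*(-6)**2 = 4*36 = 144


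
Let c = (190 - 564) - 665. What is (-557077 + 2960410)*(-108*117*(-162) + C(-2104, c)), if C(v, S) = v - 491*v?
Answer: 7397439747336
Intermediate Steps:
c = -1039 (c = -374 - 665 = -1039)
C(v, S) = -490*v (C(v, S) = v - 491*v = -490*v)
(-557077 + 2960410)*(-108*117*(-162) + C(-2104, c)) = (-557077 + 2960410)*(-108*117*(-162) - 490*(-2104)) = 2403333*(-12636*(-162) + 1030960) = 2403333*(2047032 + 1030960) = 2403333*3077992 = 7397439747336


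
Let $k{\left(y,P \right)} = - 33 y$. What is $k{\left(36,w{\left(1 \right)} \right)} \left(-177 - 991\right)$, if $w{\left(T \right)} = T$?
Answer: $1387584$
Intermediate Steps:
$k{\left(36,w{\left(1 \right)} \right)} \left(-177 - 991\right) = \left(-33\right) 36 \left(-177 - 991\right) = \left(-1188\right) \left(-1168\right) = 1387584$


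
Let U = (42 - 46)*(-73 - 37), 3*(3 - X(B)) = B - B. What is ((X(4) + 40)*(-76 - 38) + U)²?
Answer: 19909444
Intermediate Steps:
X(B) = 3 (X(B) = 3 - (B - B)/3 = 3 - ⅓*0 = 3 + 0 = 3)
U = 440 (U = -4*(-110) = 440)
((X(4) + 40)*(-76 - 38) + U)² = ((3 + 40)*(-76 - 38) + 440)² = (43*(-114) + 440)² = (-4902 + 440)² = (-4462)² = 19909444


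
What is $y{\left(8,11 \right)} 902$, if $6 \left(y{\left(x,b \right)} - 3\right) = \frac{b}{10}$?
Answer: $\frac{86141}{30} \approx 2871.4$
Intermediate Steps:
$y{\left(x,b \right)} = 3 + \frac{b}{60}$ ($y{\left(x,b \right)} = 3 + \frac{b \frac{1}{10}}{6} = 3 + \frac{\frac{1}{10} b}{6} = 3 + \frac{b}{60}$)
$y{\left(8,11 \right)} 902 = \left(3 + \frac{1}{60} \cdot 11\right) 902 = \left(3 + \frac{11}{60}\right) 902 = \frac{191}{60} \cdot 902 = \frac{86141}{30}$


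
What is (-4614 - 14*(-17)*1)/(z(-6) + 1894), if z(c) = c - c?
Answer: -2188/947 ≈ -2.3105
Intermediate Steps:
z(c) = 0
(-4614 - 14*(-17)*1)/(z(-6) + 1894) = (-4614 - 14*(-17)*1)/(0 + 1894) = (-4614 + 238*1)/1894 = (-4614 + 238)*(1/1894) = -4376*1/1894 = -2188/947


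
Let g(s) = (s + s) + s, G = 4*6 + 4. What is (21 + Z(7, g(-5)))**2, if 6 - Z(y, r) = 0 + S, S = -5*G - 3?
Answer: 28900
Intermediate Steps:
G = 28 (G = 24 + 4 = 28)
S = -143 (S = -5*28 - 3 = -140 - 3 = -143)
g(s) = 3*s (g(s) = 2*s + s = 3*s)
Z(y, r) = 149 (Z(y, r) = 6 - (0 - 143) = 6 - 1*(-143) = 6 + 143 = 149)
(21 + Z(7, g(-5)))**2 = (21 + 149)**2 = 170**2 = 28900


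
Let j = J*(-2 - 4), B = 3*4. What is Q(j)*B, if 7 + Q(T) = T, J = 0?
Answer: -84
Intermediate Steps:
B = 12
j = 0 (j = 0*(-2 - 4) = 0*(-6) = 0)
Q(T) = -7 + T
Q(j)*B = (-7 + 0)*12 = -7*12 = -84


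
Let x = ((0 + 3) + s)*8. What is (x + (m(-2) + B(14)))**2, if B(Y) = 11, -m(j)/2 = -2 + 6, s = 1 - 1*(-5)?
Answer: 5625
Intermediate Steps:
s = 6 (s = 1 + 5 = 6)
m(j) = -8 (m(j) = -2*(-2 + 6) = -2*4 = -8)
x = 72 (x = ((0 + 3) + 6)*8 = (3 + 6)*8 = 9*8 = 72)
(x + (m(-2) + B(14)))**2 = (72 + (-8 + 11))**2 = (72 + 3)**2 = 75**2 = 5625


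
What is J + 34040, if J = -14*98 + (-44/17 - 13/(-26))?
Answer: 1110641/34 ≈ 32666.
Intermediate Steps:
J = -46719/34 (J = -1372 + (-44*1/17 - 13*(-1/26)) = -1372 + (-44/17 + ½) = -1372 - 71/34 = -46719/34 ≈ -1374.1)
J + 34040 = -46719/34 + 34040 = 1110641/34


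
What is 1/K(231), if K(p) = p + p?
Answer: 1/462 ≈ 0.0021645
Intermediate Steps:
K(p) = 2*p
1/K(231) = 1/(2*231) = 1/462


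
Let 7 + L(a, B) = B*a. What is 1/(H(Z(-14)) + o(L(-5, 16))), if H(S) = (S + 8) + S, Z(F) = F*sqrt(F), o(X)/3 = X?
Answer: I/(-253*I + 28*sqrt(14)) ≈ -0.003374 + 0.0013972*I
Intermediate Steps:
L(a, B) = -7 + B*a
o(X) = 3*X
Z(F) = F**(3/2)
H(S) = 8 + 2*S (H(S) = (8 + S) + S = 8 + 2*S)
1/(H(Z(-14)) + o(L(-5, 16))) = 1/((8 + 2*(-14)**(3/2)) + 3*(-7 + 16*(-5))) = 1/((8 + 2*(-14*I*sqrt(14))) + 3*(-7 - 80)) = 1/((8 - 28*I*sqrt(14)) + 3*(-87)) = 1/((8 - 28*I*sqrt(14)) - 261) = 1/(-253 - 28*I*sqrt(14))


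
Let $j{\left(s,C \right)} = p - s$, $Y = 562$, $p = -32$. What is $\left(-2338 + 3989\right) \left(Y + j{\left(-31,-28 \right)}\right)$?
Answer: $926211$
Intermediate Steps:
$j{\left(s,C \right)} = -32 - s$
$\left(-2338 + 3989\right) \left(Y + j{\left(-31,-28 \right)}\right) = \left(-2338 + 3989\right) \left(562 - 1\right) = 1651 \left(562 + \left(-32 + 31\right)\right) = 1651 \left(562 - 1\right) = 1651 \cdot 561 = 926211$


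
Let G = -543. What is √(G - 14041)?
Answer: 2*I*√3646 ≈ 120.76*I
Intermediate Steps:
√(G - 14041) = √(-543 - 14041) = √(-14584) = 2*I*√3646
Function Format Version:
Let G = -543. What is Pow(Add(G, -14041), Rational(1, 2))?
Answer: Mul(2, I, Pow(3646, Rational(1, 2))) ≈ Mul(120.76, I)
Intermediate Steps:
Pow(Add(G, -14041), Rational(1, 2)) = Pow(Add(-543, -14041), Rational(1, 2)) = Pow(-14584, Rational(1, 2)) = Mul(2, I, Pow(3646, Rational(1, 2)))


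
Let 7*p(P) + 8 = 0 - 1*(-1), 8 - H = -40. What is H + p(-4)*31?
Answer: 17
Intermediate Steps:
H = 48 (H = 8 - 1*(-40) = 8 + 40 = 48)
p(P) = -1 (p(P) = -8/7 + (0 - 1*(-1))/7 = -8/7 + (0 + 1)/7 = -8/7 + (⅐)*1 = -8/7 + ⅐ = -1)
H + p(-4)*31 = 48 - 1*31 = 48 - 31 = 17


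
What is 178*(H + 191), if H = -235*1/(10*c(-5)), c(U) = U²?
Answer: 845767/25 ≈ 33831.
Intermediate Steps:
H = -47/50 (H = -235/((2*(-5)²)*5) = -235/((2*25)*5) = -235/(50*5) = -235/250 = -235*1/250 = -47/50 ≈ -0.94000)
178*(H + 191) = 178*(-47/50 + 191) = 178*(9503/50) = 845767/25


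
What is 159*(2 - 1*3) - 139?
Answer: -298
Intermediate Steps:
159*(2 - 1*3) - 139 = 159*(2 - 3) - 139 = 159*(-1) - 139 = -159 - 139 = -298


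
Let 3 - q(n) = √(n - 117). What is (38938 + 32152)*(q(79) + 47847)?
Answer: 3401656500 - 71090*I*√38 ≈ 3.4017e+9 - 4.3823e+5*I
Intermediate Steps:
q(n) = 3 - √(-117 + n) (q(n) = 3 - √(n - 117) = 3 - √(-117 + n))
(38938 + 32152)*(q(79) + 47847) = (38938 + 32152)*((3 - √(-117 + 79)) + 47847) = 71090*((3 - √(-38)) + 47847) = 71090*((3 - I*√38) + 47847) = 71090*(47850 - I*√38) = 3401656500 - 71090*I*√38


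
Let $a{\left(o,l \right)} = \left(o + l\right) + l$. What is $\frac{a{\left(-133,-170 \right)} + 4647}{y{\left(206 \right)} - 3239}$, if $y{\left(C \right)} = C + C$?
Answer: $- \frac{4174}{2827} \approx -1.4765$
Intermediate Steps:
$a{\left(o,l \right)} = o + 2 l$ ($a{\left(o,l \right)} = \left(l + o\right) + l = o + 2 l$)
$y{\left(C \right)} = 2 C$
$\frac{a{\left(-133,-170 \right)} + 4647}{y{\left(206 \right)} - 3239} = \frac{\left(-133 + 2 \left(-170\right)\right) + 4647}{2 \cdot 206 - 3239} = \frac{\left(-133 - 340\right) + 4647}{412 - 3239} = \frac{-473 + 4647}{-2827} = 4174 \left(- \frac{1}{2827}\right) = - \frac{4174}{2827}$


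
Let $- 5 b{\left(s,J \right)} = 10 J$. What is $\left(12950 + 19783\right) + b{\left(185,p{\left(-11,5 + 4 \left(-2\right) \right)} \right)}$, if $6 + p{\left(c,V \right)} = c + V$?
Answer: $32773$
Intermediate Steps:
$p{\left(c,V \right)} = -6 + V + c$ ($p{\left(c,V \right)} = -6 + \left(c + V\right) = -6 + \left(V + c\right) = -6 + V + c$)
$b{\left(s,J \right)} = - 2 J$ ($b{\left(s,J \right)} = - \frac{10 J}{5} = - 2 J$)
$\left(12950 + 19783\right) + b{\left(185,p{\left(-11,5 + 4 \left(-2\right) \right)} \right)} = \left(12950 + 19783\right) - 2 \left(-6 + \left(5 + 4 \left(-2\right)\right) - 11\right) = 32733 - 2 \left(-6 + \left(5 - 8\right) - 11\right) = 32733 - 2 \left(-6 - 3 - 11\right) = 32733 - -40 = 32733 + 40 = 32773$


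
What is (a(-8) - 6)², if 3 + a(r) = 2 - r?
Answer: 1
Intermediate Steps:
a(r) = -1 - r (a(r) = -3 + (2 - r) = -1 - r)
(a(-8) - 6)² = ((-1 - 1*(-8)) - 6)² = ((-1 + 8) - 6)² = (7 - 6)² = 1² = 1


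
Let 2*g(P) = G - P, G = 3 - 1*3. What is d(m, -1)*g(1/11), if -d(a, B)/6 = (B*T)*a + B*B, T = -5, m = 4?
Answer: 63/11 ≈ 5.7273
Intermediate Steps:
G = 0 (G = 3 - 3 = 0)
g(P) = -P/2 (g(P) = (0 - P)/2 = (-P)/2 = -P/2)
d(a, B) = -6*B**2 + 30*B*a (d(a, B) = -6*((B*(-5))*a + B*B) = -6*((-5*B)*a + B**2) = -6*(-5*B*a + B**2) = -6*(B**2 - 5*B*a) = -6*B**2 + 30*B*a)
d(m, -1)*g(1/11) = (6*(-1)*(-1*(-1) + 5*4))*(-1/2/11) = (6*(-1)*(1 + 20))*(-1/2*1/11) = (6*(-1)*21)*(-1/22) = -126*(-1/22) = 63/11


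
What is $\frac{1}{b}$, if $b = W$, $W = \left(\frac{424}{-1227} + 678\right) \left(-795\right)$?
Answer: $- \frac{409}{220342730} \approx -1.8562 \cdot 10^{-6}$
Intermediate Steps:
$W = - \frac{220342730}{409}$ ($W = \left(424 \left(- \frac{1}{1227}\right) + 678\right) \left(-795\right) = \left(- \frac{424}{1227} + 678\right) \left(-795\right) = \frac{831482}{1227} \left(-795\right) = - \frac{220342730}{409} \approx -5.3874 \cdot 10^{5}$)
$b = - \frac{220342730}{409} \approx -5.3874 \cdot 10^{5}$
$\frac{1}{b} = \frac{1}{- \frac{220342730}{409}} = - \frac{409}{220342730}$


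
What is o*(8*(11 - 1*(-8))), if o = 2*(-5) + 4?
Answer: -912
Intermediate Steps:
o = -6 (o = -10 + 4 = -6)
o*(8*(11 - 1*(-8))) = -48*(11 - 1*(-8)) = -48*(11 + 8) = -48*19 = -6*152 = -912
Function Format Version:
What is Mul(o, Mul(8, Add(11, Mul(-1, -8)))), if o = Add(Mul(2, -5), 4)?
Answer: -912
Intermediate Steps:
o = -6 (o = Add(-10, 4) = -6)
Mul(o, Mul(8, Add(11, Mul(-1, -8)))) = Mul(-6, Mul(8, Add(11, Mul(-1, -8)))) = Mul(-6, Mul(8, Add(11, 8))) = Mul(-6, Mul(8, 19)) = Mul(-6, 152) = -912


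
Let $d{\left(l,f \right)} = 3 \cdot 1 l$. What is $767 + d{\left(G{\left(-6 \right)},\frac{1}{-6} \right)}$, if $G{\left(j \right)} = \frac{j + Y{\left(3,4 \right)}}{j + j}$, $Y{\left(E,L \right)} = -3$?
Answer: $\frac{3077}{4} \approx 769.25$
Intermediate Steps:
$G{\left(j \right)} = \frac{-3 + j}{2 j}$ ($G{\left(j \right)} = \frac{j - 3}{j + j} = \frac{-3 + j}{2 j}$)
$d{\left(l,f \right)} = 3 l$
$767 + d{\left(G{\left(-6 \right)},\frac{1}{-6} \right)} = 767 + 3 \frac{-3 - 6}{2 \left(-6\right)} = 767 + 3 \cdot \frac{1}{2} \left(- \frac{1}{6}\right) \left(-9\right) = 767 + 3 \cdot \frac{3}{4} = 767 + \frac{9}{4} = \frac{3077}{4}$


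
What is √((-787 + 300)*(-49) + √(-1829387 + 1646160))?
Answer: √(23863 + I*√183227) ≈ 154.48 + 1.385*I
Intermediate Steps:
√((-787 + 300)*(-49) + √(-1829387 + 1646160)) = √(-487*(-49) + √(-183227)) = √(23863 + I*√183227)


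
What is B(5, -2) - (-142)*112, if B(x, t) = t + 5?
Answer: 15907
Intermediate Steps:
B(x, t) = 5 + t
B(5, -2) - (-142)*112 = (5 - 2) - (-142)*112 = 3 - 142*(-112) = 3 + 15904 = 15907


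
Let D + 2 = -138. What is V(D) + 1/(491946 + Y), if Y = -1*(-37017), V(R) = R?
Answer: -74054819/528963 ≈ -140.00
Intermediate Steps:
D = -140 (D = -2 - 138 = -140)
Y = 37017
V(D) + 1/(491946 + Y) = -140 + 1/(491946 + 37017) = -140 + 1/528963 = -74054819/528963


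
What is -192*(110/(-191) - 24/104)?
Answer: 384576/2483 ≈ 154.88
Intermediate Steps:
-192*(110/(-191) - 24/104) = -192*(110*(-1/191) - 24*1/104) = -192*(-110/191 - 3/13) = -192*(-2003/2483) = 384576/2483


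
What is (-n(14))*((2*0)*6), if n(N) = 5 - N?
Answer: 0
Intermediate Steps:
(-n(14))*((2*0)*6) = (-(5 - 1*14))*((2*0)*6) = (-(5 - 14))*(0*6) = -1*(-9)*0 = 9*0 = 0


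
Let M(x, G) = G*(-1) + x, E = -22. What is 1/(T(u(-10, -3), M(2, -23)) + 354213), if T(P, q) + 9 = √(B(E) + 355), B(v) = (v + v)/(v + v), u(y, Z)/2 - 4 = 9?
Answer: 88551/31365118315 - √89/62730236630 ≈ 2.8231e-6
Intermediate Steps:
u(y, Z) = 26 (u(y, Z) = 8 + 2*9 = 8 + 18 = 26)
B(v) = 1 (B(v) = (2*v)/((2*v)) = (2*v)*(1/(2*v)) = 1)
M(x, G) = x - G (M(x, G) = -G + x = x - G)
T(P, q) = -9 + 2*√89 (T(P, q) = -9 + √(1 + 355) = -9 + √356 = -9 + 2*√89)
1/(T(u(-10, -3), M(2, -23)) + 354213) = 1/((-9 + 2*√89) + 354213) = 1/(354204 + 2*√89)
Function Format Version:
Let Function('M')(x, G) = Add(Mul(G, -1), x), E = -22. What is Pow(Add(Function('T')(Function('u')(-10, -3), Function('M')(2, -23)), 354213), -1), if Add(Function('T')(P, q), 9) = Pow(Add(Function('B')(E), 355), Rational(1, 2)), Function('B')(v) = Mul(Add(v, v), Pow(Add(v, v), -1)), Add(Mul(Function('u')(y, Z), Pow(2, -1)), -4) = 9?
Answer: Add(Rational(88551, 31365118315), Mul(Rational(-1, 62730236630), Pow(89, Rational(1, 2)))) ≈ 2.8231e-6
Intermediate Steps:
Function('u')(y, Z) = 26 (Function('u')(y, Z) = Add(8, Mul(2, 9)) = Add(8, 18) = 26)
Function('B')(v) = 1 (Function('B')(v) = Mul(Mul(2, v), Pow(Mul(2, v), -1)) = Mul(Mul(2, v), Mul(Rational(1, 2), Pow(v, -1))) = 1)
Function('M')(x, G) = Add(x, Mul(-1, G)) (Function('M')(x, G) = Add(Mul(-1, G), x) = Add(x, Mul(-1, G)))
Function('T')(P, q) = Add(-9, Mul(2, Pow(89, Rational(1, 2)))) (Function('T')(P, q) = Add(-9, Pow(Add(1, 355), Rational(1, 2))) = Add(-9, Pow(356, Rational(1, 2))) = Add(-9, Mul(2, Pow(89, Rational(1, 2)))))
Pow(Add(Function('T')(Function('u')(-10, -3), Function('M')(2, -23)), 354213), -1) = Pow(Add(Add(-9, Mul(2, Pow(89, Rational(1, 2)))), 354213), -1) = Pow(Add(354204, Mul(2, Pow(89, Rational(1, 2)))), -1)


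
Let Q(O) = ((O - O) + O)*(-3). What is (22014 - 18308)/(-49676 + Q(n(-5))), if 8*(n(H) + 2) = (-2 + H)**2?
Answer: -29648/397507 ≈ -0.074585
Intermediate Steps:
n(H) = -2 + (-2 + H)**2/8
Q(O) = -3*O (Q(O) = (0 + O)*(-3) = O*(-3) = -3*O)
(22014 - 18308)/(-49676 + Q(n(-5))) = (22014 - 18308)/(-49676 - 3*(-2 + (-2 - 5)**2/8)) = 3706/(-49676 - 3*(-2 + (1/8)*(-7)**2)) = 3706/(-49676 - 3*(-2 + (1/8)*49)) = 3706/(-49676 - 3*(-2 + 49/8)) = 3706/(-49676 - 3*33/8) = 3706/(-49676 - 99/8) = 3706/(-397507/8) = 3706*(-8/397507) = -29648/397507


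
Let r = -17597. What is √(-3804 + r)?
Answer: I*√21401 ≈ 146.29*I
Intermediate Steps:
√(-3804 + r) = √(-3804 - 17597) = √(-21401) = I*√21401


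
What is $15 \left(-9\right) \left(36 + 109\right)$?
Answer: $-19575$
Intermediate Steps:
$15 \left(-9\right) \left(36 + 109\right) = \left(-135\right) 145 = -19575$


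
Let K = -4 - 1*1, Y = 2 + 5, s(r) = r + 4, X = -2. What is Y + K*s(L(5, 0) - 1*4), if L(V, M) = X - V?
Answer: 42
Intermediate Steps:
L(V, M) = -2 - V
s(r) = 4 + r
Y = 7
K = -5 (K = -4 - 1 = -5)
Y + K*s(L(5, 0) - 1*4) = 7 - 5*(4 + ((-2 - 1*5) - 1*4)) = 7 - 5*(4 + ((-2 - 5) - 4)) = 7 - 5*(4 + (-7 - 4)) = 7 - 5*(4 - 11) = 7 - 5*(-7) = 7 + 35 = 42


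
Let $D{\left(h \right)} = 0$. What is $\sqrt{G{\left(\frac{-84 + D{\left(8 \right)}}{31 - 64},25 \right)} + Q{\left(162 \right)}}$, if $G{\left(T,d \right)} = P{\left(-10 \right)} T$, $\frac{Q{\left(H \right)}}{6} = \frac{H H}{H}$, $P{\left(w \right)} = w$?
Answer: $\frac{2 \sqrt{28633}}{11} \approx 30.766$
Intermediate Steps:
$Q{\left(H \right)} = 6 H$ ($Q{\left(H \right)} = 6 \frac{H H}{H} = 6 \frac{H^{2}}{H} = 6 H$)
$G{\left(T,d \right)} = - 10 T$
$\sqrt{G{\left(\frac{-84 + D{\left(8 \right)}}{31 - 64},25 \right)} + Q{\left(162 \right)}} = \sqrt{- 10 \frac{-84 + 0}{31 - 64} + 6 \cdot 162} = \sqrt{- 10 \left(- \frac{84}{-33}\right) + 972} = \sqrt{- 10 \left(\left(-84\right) \left(- \frac{1}{33}\right)\right) + 972} = \sqrt{\left(-10\right) \frac{28}{11} + 972} = \sqrt{- \frac{280}{11} + 972} = \sqrt{\frac{10412}{11}} = \frac{2 \sqrt{28633}}{11}$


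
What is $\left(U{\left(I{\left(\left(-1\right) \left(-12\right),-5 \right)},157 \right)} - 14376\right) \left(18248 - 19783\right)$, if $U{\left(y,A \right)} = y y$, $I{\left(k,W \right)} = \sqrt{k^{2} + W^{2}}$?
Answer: $21807745$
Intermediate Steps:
$I{\left(k,W \right)} = \sqrt{W^{2} + k^{2}}$
$U{\left(y,A \right)} = y^{2}$
$\left(U{\left(I{\left(\left(-1\right) \left(-12\right),-5 \right)},157 \right)} - 14376\right) \left(18248 - 19783\right) = \left(\left(\sqrt{\left(-5\right)^{2} + \left(\left(-1\right) \left(-12\right)\right)^{2}}\right)^{2} - 14376\right) \left(18248 - 19783\right) = \left(\left(\sqrt{25 + 12^{2}}\right)^{2} - 14376\right) \left(-1535\right) = \left(\left(\sqrt{25 + 144}\right)^{2} - 14376\right) \left(-1535\right) = \left(\left(\sqrt{169}\right)^{2} - 14376\right) \left(-1535\right) = \left(13^{2} - 14376\right) \left(-1535\right) = \left(169 - 14376\right) \left(-1535\right) = \left(-14207\right) \left(-1535\right) = 21807745$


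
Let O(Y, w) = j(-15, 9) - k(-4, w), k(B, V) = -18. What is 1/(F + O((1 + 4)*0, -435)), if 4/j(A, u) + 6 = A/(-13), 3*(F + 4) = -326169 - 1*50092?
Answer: -63/7900651 ≈ -7.9740e-6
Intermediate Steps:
F = -376273/3 (F = -4 + (-326169 - 1*50092)/3 = -4 + (-326169 - 50092)/3 = -4 + (⅓)*(-376261) = -4 - 376261/3 = -376273/3 ≈ -1.2542e+5)
j(A, u) = 4/(-6 - A/13) (j(A, u) = 4/(-6 + A/(-13)) = 4/(-6 + A*(-1/13)) = 4/(-6 - A/13))
O(Y, w) = 1082/63 (O(Y, w) = -52/(78 - 15) - 1*(-18) = -52/63 + 18 = 1082/63)
1/(F + O((1 + 4)*0, -435)) = 1/(-376273/3 + 1082/63) = 1/(-7900651/63) = -63/7900651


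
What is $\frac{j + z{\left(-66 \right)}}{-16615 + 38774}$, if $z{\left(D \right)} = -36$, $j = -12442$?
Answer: $- \frac{12478}{22159} \approx -0.56311$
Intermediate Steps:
$\frac{j + z{\left(-66 \right)}}{-16615 + 38774} = \frac{-12442 - 36}{-16615 + 38774} = - \frac{12478}{22159}$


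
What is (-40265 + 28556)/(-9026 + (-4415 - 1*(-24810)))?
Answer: -11709/11369 ≈ -1.0299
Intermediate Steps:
(-40265 + 28556)/(-9026 + (-4415 - 1*(-24810))) = -11709/(-9026 + (-4415 + 24810)) = -11709/(-9026 + 20395) = -11709/11369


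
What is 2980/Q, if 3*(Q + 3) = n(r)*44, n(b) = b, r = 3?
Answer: 2980/41 ≈ 72.683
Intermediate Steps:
Q = 41 (Q = -3 + (3*44)/3 = -3 + (1/3)*132 = -3 + 44 = 41)
2980/Q = 2980/41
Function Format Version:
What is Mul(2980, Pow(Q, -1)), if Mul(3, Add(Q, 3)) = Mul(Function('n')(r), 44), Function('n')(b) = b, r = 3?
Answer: Rational(2980, 41) ≈ 72.683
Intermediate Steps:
Q = 41 (Q = Add(-3, Mul(Rational(1, 3), Mul(3, 44))) = Add(-3, Mul(Rational(1, 3), 132)) = Add(-3, 44) = 41)
Mul(2980, Pow(Q, -1)) = Mul(2980, Pow(41, -1)) = Mul(2980, Rational(1, 41)) = Rational(2980, 41)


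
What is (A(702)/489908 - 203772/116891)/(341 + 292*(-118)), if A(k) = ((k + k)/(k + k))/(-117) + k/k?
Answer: 2920010449709/57143501885785185 ≈ 5.1100e-5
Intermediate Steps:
A(k) = 116/117 (A(k) = ((2*k)/((2*k)))*(-1/117) + 1 = ((2*k)*(1/(2*k)))*(-1/117) + 1 = 1*(-1/117) + 1 = -1/117 + 1 = 116/117)
(A(702)/489908 - 203772/116891)/(341 + 292*(-118)) = ((116/117)/489908 - 203772/116891)/(341 + 292*(-118)) = ((116/117)*(1/489908) - 203772*1/116891)/(341 - 34456) = (29/14329809 - 203772/116891)/(-34115) = -2920010449709/1675025703819*(-1/34115) = 2920010449709/57143501885785185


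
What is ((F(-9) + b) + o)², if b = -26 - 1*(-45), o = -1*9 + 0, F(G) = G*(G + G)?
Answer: 29584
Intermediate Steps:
F(G) = 2*G² (F(G) = G*(2*G) = 2*G²)
o = -9 (o = -9 + 0 = -9)
b = 19 (b = -26 + 45 = 19)
((F(-9) + b) + o)² = ((2*(-9)² + 19) - 9)² = ((2*81 + 19) - 9)² = ((162 + 19) - 9)² = (181 - 9)² = 172² = 29584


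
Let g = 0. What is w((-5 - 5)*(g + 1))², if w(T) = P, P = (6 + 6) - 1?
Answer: 121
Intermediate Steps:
P = 11 (P = 12 - 1 = 11)
w(T) = 11
w((-5 - 5)*(g + 1))² = 11² = 121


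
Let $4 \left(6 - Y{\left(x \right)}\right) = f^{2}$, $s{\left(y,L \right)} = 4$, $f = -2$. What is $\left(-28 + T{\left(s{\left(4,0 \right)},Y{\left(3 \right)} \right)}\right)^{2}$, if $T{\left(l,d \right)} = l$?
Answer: $576$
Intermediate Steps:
$Y{\left(x \right)} = 5$ ($Y{\left(x \right)} = 6 - \frac{\left(-2\right)^{2}}{4} = 6 - 1 = 5$)
$\left(-28 + T{\left(s{\left(4,0 \right)},Y{\left(3 \right)} \right)}\right)^{2} = \left(-28 + 4\right)^{2} = \left(-24\right)^{2} = 576$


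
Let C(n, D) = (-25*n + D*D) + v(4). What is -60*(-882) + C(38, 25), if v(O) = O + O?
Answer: 52603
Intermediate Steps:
v(O) = 2*O
C(n, D) = 8 + D**2 - 25*n (C(n, D) = (-25*n + D*D) + 2*4 = (-25*n + D**2) + 8 = (D**2 - 25*n) + 8 = 8 + D**2 - 25*n)
-60*(-882) + C(38, 25) = -60*(-882) + (8 + 25**2 - 25*38) = 52920 + (8 + 625 - 950) = 52920 - 317 = 52603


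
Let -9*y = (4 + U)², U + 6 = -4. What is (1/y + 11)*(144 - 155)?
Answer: -473/4 ≈ -118.25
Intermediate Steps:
U = -10 (U = -6 - 4 = -10)
y = -4 (y = -(4 - 10)²/9 = -⅑*(-6)² = -⅑*36 = -4)
(1/y + 11)*(144 - 155) = (1/(-4) + 11)*(144 - 155) = (-¼ + 11)*(-11) = (43/4)*(-11) = -473/4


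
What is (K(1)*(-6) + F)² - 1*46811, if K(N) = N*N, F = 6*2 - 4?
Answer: -46807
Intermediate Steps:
F = 8 (F = 12 - 4 = 8)
K(N) = N²
(K(1)*(-6) + F)² - 1*46811 = (1²*(-6) + 8)² - 1*46811 = (1*(-6) + 8)² - 46811 = (-6 + 8)² - 46811 = 2² - 46811 = 4 - 46811 = -46807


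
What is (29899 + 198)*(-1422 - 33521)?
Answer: -1051679471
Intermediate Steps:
(29899 + 198)*(-1422 - 33521) = 30097*(-34943) = -1051679471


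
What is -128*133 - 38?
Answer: -17062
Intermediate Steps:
-128*133 - 38 = -17024 - 38 = -17062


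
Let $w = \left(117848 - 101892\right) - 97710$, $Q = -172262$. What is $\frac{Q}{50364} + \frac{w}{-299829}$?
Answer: $- \frac{7921947457}{2516764626} \approx -3.1477$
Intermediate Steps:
$w = -81754$ ($w = 15956 - 97710 = -81754$)
$\frac{Q}{50364} + \frac{w}{-299829} = - \frac{172262}{50364} - \frac{81754}{-299829} = \left(-172262\right) \frac{1}{50364} - - \frac{81754}{299829} = - \frac{86131}{25182} + \frac{81754}{299829} = - \frac{7921947457}{2516764626}$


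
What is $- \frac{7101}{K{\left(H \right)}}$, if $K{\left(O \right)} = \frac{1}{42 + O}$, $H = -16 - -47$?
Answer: $-518373$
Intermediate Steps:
$H = 31$ ($H = -16 + 47 = 31$)
$- \frac{7101}{K{\left(H \right)}} = - \frac{7101}{\frac{1}{42 + 31}} = - \frac{7101}{\frac{1}{73}} = - 7101 \frac{1}{\frac{1}{73}} = \left(-7101\right) 73 = -518373$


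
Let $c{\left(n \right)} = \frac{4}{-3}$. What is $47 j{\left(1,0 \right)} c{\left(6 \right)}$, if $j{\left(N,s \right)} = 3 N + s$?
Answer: $-188$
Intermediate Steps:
$c{\left(n \right)} = - \frac{4}{3}$ ($c{\left(n \right)} = 4 \left(- \frac{1}{3}\right) = - \frac{4}{3}$)
$j{\left(N,s \right)} = s + 3 N$
$47 j{\left(1,0 \right)} c{\left(6 \right)} = 47 \left(0 + 3 \cdot 1\right) \left(- \frac{4}{3}\right) = 47 \left(0 + 3\right) \left(- \frac{4}{3}\right) = 47 \cdot 3 \left(- \frac{4}{3}\right) = 141 \left(- \frac{4}{3}\right) = -188$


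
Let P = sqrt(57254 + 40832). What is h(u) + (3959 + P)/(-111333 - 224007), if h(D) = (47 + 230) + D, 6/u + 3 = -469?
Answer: 2739988267/9892530 - sqrt(98086)/335340 ≈ 276.97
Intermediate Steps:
u = -3/236 (u = 6/(-3 - 469) = 6/(-472) = 6*(-1/472) = -3/236 ≈ -0.012712)
P = sqrt(98086) ≈ 313.19
h(D) = 277 + D
h(u) + (3959 + P)/(-111333 - 224007) = (277 - 3/236) + (3959 + sqrt(98086))/(-111333 - 224007) = 65369/236 + (3959 + sqrt(98086))/(-335340) = 65369/236 + (3959 + sqrt(98086))*(-1/335340) = 65369/236 + (-3959/335340 - sqrt(98086)/335340) = 2739988267/9892530 - sqrt(98086)/335340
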